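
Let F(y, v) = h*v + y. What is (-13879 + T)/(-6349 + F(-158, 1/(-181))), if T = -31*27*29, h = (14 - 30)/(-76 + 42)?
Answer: 117393704/20022047 ≈ 5.8632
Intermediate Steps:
h = 8/17 (h = -16/(-34) = -16*(-1/34) = 8/17 ≈ 0.47059)
F(y, v) = y + 8*v/17 (F(y, v) = 8*v/17 + y = y + 8*v/17)
T = -24273 (T = -837*29 = -24273)
(-13879 + T)/(-6349 + F(-158, 1/(-181))) = (-13879 - 24273)/(-6349 + (-158 + (8/17)/(-181))) = -38152/(-6349 + (-158 + (8/17)*(-1/181))) = -38152/(-6349 + (-158 - 8/3077)) = -38152/(-6349 - 486174/3077) = -38152/(-20022047/3077) = -38152*(-3077/20022047) = 117393704/20022047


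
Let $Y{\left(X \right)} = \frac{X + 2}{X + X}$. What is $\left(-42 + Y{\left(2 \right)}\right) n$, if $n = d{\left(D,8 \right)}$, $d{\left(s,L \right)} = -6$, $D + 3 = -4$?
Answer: $246$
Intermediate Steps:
$D = -7$ ($D = -3 - 4 = -7$)
$Y{\left(X \right)} = \frac{2 + X}{2 X}$
$n = -6$
$\left(-42 + Y{\left(2 \right)}\right) n = \left(-42 + \frac{2 + 2}{2 \cdot 2}\right) \left(-6\right) = \left(-42 + \frac{1}{2} \cdot \frac{1}{2} \cdot 4\right) \left(-6\right) = \left(-42 + 1\right) \left(-6\right) = \left(-41\right) \left(-6\right) = 246$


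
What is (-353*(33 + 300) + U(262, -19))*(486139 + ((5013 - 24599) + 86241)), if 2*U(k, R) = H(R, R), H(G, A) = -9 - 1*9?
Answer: -64985357052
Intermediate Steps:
H(G, A) = -18 (H(G, A) = -9 - 9 = -18)
U(k, R) = -9 (U(k, R) = (½)*(-18) = -9)
(-353*(33 + 300) + U(262, -19))*(486139 + ((5013 - 24599) + 86241)) = (-353*(33 + 300) - 9)*(486139 + ((5013 - 24599) + 86241)) = (-353*333 - 9)*(486139 + (-19586 + 86241)) = (-117549 - 9)*(486139 + 66655) = -117558*552794 = -64985357052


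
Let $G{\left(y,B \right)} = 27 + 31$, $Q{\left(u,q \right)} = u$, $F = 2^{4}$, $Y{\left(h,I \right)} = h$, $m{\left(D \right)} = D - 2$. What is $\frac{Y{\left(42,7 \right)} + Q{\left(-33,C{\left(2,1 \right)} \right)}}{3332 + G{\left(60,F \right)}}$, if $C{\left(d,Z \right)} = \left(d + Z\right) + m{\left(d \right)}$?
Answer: $\frac{3}{1130} \approx 0.0026549$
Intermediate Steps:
$m{\left(D \right)} = -2 + D$
$F = 16$
$C{\left(d,Z \right)} = -2 + Z + 2 d$ ($C{\left(d,Z \right)} = \left(d + Z\right) + \left(-2 + d\right) = \left(Z + d\right) + \left(-2 + d\right) = -2 + Z + 2 d$)
$G{\left(y,B \right)} = 58$
$\frac{Y{\left(42,7 \right)} + Q{\left(-33,C{\left(2,1 \right)} \right)}}{3332 + G{\left(60,F \right)}} = \frac{42 - 33}{3332 + 58} = \frac{9}{3390} = 9 \cdot \frac{1}{3390} = \frac{3}{1130}$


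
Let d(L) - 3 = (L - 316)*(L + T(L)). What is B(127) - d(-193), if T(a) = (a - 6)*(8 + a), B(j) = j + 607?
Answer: 18641329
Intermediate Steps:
B(j) = 607 + j
T(a) = (-6 + a)*(8 + a)
d(L) = 3 + (-316 + L)*(-48 + L² + 3*L) (d(L) = 3 + (L - 316)*(L + (-48 + L² + 2*L)) = 3 + (-316 + L)*(-48 + L² + 3*L))
B(127) - d(-193) = (607 + 127) - (15171 + (-193)³ - 996*(-193) - 313*(-193)²) = 734 - (15171 - 7189057 + 192228 - 313*37249) = 734 - (15171 - 7189057 + 192228 - 11658937) = 734 - 1*(-18640595) = 734 + 18640595 = 18641329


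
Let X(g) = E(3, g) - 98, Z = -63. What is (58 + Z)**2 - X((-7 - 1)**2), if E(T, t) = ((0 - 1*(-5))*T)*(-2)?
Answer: 153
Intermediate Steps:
E(T, t) = -10*T (E(T, t) = ((0 + 5)*T)*(-2) = (5*T)*(-2) = -10*T)
X(g) = -128 (X(g) = -10*3 - 98 = -30 - 98 = -128)
(58 + Z)**2 - X((-7 - 1)**2) = (58 - 63)**2 - 1*(-128) = (-5)**2 + 128 = 25 + 128 = 153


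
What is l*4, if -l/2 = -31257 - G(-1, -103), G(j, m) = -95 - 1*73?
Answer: 248712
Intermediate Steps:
G(j, m) = -168 (G(j, m) = -95 - 73 = -168)
l = 62178 (l = -2*(-31257 - 1*(-168)) = -2*(-31257 + 168) = -2*(-31089) = 62178)
l*4 = 62178*4 = 248712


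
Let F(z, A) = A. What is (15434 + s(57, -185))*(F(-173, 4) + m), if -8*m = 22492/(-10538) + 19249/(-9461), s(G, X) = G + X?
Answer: 13798524878775/199400036 ≈ 69200.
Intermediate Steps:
m = 207821387/398800072 (m = -(22492/(-10538) + 19249/(-9461))/8 = -(22492*(-1/10538) + 19249*(-1/9461))/8 = -(-11246/5269 - 19249/9461)/8 = -⅛*(-207821387/49850009) = 207821387/398800072 ≈ 0.52112)
(15434 + s(57, -185))*(F(-173, 4) + m) = (15434 + (57 - 185))*(4 + 207821387/398800072) = (15434 - 128)*(1803021675/398800072) = 15306*(1803021675/398800072) = 13798524878775/199400036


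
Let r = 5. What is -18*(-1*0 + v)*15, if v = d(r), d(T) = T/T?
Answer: -270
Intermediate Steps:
d(T) = 1
v = 1
-18*(-1*0 + v)*15 = -18*(-1*0 + 1)*15 = -18*(0 + 1)*15 = -18*1*15 = -18*15 = -270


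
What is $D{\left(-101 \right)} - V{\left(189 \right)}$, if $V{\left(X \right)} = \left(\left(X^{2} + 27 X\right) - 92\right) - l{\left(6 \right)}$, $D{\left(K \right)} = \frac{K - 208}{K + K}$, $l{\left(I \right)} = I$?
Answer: $- \frac{8226343}{202} \approx -40725.0$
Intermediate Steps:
$D{\left(K \right)} = \frac{-208 + K}{2 K}$
$V{\left(X \right)} = -98 + X^{2} + 27 X$ ($V{\left(X \right)} = \left(\left(X^{2} + 27 X\right) - 92\right) - 6 = \left(-92 + X^{2} + 27 X\right) - 6 = -98 + X^{2} + 27 X$)
$D{\left(-101 \right)} - V{\left(189 \right)} = \frac{-208 - 101}{2 \left(-101\right)} - \left(-98 + 189^{2} + 27 \cdot 189\right) = \frac{1}{2} \left(- \frac{1}{101}\right) \left(-309\right) - \left(-98 + 35721 + 5103\right) = \frac{309}{202} - 40726 = - \frac{8226343}{202}$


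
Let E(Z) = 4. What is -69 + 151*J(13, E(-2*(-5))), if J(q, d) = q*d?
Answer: 7783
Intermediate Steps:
J(q, d) = d*q
-69 + 151*J(13, E(-2*(-5))) = -69 + 151*(4*13) = -69 + 151*52 = -69 + 7852 = 7783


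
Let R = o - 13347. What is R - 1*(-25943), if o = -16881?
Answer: -4285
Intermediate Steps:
R = -30228 (R = -16881 - 13347 = -30228)
R - 1*(-25943) = -30228 - 1*(-25943) = -30228 + 25943 = -4285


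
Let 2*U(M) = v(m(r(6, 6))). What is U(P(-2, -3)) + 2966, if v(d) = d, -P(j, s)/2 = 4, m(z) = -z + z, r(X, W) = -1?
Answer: 2966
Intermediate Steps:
m(z) = 0
P(j, s) = -8 (P(j, s) = -2*4 = -8)
U(M) = 0 (U(M) = (½)*0 = 0)
U(P(-2, -3)) + 2966 = 0 + 2966 = 2966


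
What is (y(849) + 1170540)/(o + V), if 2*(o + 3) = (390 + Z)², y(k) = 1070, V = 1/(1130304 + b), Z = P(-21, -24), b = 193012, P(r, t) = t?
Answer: 1550410258760/88629089101 ≈ 17.493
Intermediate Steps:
Z = -24
V = 1/1323316 (V = 1/(1130304 + 193012) = 1/1323316 ≈ 7.5568e-7)
o = 66975 (o = -3 + (390 - 24)²/2 = -3 + (½)*366² = -3 + (½)*133956 = -3 + 66978 = 66975)
(y(849) + 1170540)/(o + V) = (1070 + 1170540)/(66975 + 1/1323316) = 1171610/(88629089101/1323316) = 1171610*(1323316/88629089101) = 1550410258760/88629089101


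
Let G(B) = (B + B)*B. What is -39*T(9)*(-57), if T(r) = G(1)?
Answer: 4446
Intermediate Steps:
G(B) = 2*B² (G(B) = (2*B)*B = 2*B²)
T(r) = 2 (T(r) = 2*1² = 2*1 = 2)
-39*T(9)*(-57) = -39*2*(-57) = -78*(-57) = 4446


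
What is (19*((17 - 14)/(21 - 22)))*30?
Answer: -1710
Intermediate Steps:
(19*((17 - 14)/(21 - 22)))*30 = (19*(3/(-1)))*30 = (19*(3*(-1)))*30 = (19*(-3))*30 = -57*30 = -1710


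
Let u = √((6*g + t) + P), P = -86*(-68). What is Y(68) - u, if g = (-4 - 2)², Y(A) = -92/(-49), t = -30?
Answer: 92/49 - √6034 ≈ -75.801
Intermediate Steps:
Y(A) = 92/49 (Y(A) = -92*(-1/49) = 92/49)
g = 36 (g = (-6)² = 36)
P = 5848
u = √6034 (u = √((6*36 - 30) + 5848) = √((216 - 30) + 5848) = √(186 + 5848) = √6034 ≈ 77.679)
Y(68) - u = 92/49 - √6034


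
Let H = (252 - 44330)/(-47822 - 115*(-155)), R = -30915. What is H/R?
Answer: -44078/927357255 ≈ -4.7531e-5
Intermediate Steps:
H = 44078/29997 (H = -44078/(-47822 + 17825) = -44078/(-29997) = -44078*(-1/29997) = 44078/29997 ≈ 1.4694)
H/R = (44078/29997)/(-30915) = (44078/29997)*(-1/30915) = -44078/927357255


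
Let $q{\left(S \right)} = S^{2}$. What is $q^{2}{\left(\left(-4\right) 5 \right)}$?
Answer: $160000$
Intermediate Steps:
$q^{2}{\left(\left(-4\right) 5 \right)} = \left(\left(\left(-4\right) 5\right)^{2}\right)^{2} = \left(\left(-20\right)^{2}\right)^{2} = 400^{2} = 160000$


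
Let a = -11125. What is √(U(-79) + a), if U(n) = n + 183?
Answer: I*√11021 ≈ 104.98*I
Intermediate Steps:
U(n) = 183 + n
√(U(-79) + a) = √((183 - 79) - 11125) = √(104 - 11125) = √(-11021) = I*√11021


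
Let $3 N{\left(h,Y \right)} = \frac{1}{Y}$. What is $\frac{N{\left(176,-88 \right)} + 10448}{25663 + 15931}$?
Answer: $\frac{2758271}{10980816} \approx 0.25119$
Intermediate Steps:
$N{\left(h,Y \right)} = \frac{1}{3 Y}$
$\frac{N{\left(176,-88 \right)} + 10448}{25663 + 15931} = \frac{\frac{1}{3 \left(-88\right)} + 10448}{25663 + 15931} = \frac{\frac{1}{3} \left(- \frac{1}{88}\right) + 10448}{41594} = \left(- \frac{1}{264} + 10448\right) \frac{1}{41594} = \frac{2758271}{264} \cdot \frac{1}{41594} = \frac{2758271}{10980816}$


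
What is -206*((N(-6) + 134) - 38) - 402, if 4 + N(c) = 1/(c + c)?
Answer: -116021/6 ≈ -19337.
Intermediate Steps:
N(c) = -4 + 1/(2*c) (N(c) = -4 + 1/(c + c) = -4 + 1/(2*c))
-206*((N(-6) + 134) - 38) - 402 = -206*(((-4 + (½)/(-6)) + 134) - 38) - 402 = -206*(((-4 + (½)*(-⅙)) + 134) - 38) - 402 = -206*(((-4 - 1/12) + 134) - 38) - 402 = -206*((-49/12 + 134) - 38) - 402 = -206*(1559/12 - 38) - 402 = -206*1103/12 - 402 = -113609/6 - 402 = -116021/6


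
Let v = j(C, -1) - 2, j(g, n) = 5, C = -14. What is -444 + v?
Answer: -441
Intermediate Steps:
v = 3 (v = 5 - 2 = 3)
-444 + v = -444 + 3 = -441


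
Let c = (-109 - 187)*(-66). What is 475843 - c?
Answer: 456307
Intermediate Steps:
c = 19536 (c = -296*(-66) = 19536)
475843 - c = 475843 - 1*19536 = 475843 - 19536 = 456307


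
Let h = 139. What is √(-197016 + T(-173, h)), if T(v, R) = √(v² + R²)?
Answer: √(-197016 + 5*√1970) ≈ 443.61*I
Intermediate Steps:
T(v, R) = √(R² + v²)
√(-197016 + T(-173, h)) = √(-197016 + √(139² + (-173)²)) = √(-197016 + √(19321 + 29929)) = √(-197016 + √49250) = √(-197016 + 5*√1970)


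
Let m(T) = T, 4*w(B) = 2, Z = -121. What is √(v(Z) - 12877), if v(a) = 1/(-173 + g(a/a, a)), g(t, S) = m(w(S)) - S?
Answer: I*√136612299/103 ≈ 113.48*I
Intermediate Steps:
w(B) = ½ (w(B) = (¼)*2 = ½)
g(t, S) = ½ - S
v(a) = 1/(-345/2 - a) (v(a) = 1/(-173 + (½ - a)) = 1/(-345/2 - a))
√(v(Z) - 12877) = √(-2/(345 + 2*(-121)) - 12877) = √(-2/(345 - 242) - 12877) = √(-2/103 - 12877) = √(-1326333/103) = I*√136612299/103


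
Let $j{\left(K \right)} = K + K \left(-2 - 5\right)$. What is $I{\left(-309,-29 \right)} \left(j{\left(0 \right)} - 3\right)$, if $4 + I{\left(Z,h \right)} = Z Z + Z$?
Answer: $-285504$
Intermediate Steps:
$I{\left(Z,h \right)} = -4 + Z + Z^{2}$ ($I{\left(Z,h \right)} = -4 + \left(Z Z + Z\right) = -4 + \left(Z^{2} + Z\right) = -4 + \left(Z + Z^{2}\right) = -4 + Z + Z^{2}$)
$j{\left(K \right)} = - 6 K$ ($j{\left(K \right)} = K + K \left(-7\right) = K - 7 K = - 6 K$)
$I{\left(-309,-29 \right)} \left(j{\left(0 \right)} - 3\right) = \left(-4 - 309 + \left(-309\right)^{2}\right) \left(\left(-6\right) 0 - 3\right) = \left(-4 - 309 + 95481\right) \left(0 - 3\right) = 95168 \left(-3\right) = -285504$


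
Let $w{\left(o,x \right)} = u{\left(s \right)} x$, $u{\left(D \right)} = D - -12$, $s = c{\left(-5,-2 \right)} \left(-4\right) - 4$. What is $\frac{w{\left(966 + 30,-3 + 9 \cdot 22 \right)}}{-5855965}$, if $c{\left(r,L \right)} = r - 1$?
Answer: $- \frac{1248}{1171193} \approx -0.0010656$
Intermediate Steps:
$c{\left(r,L \right)} = -1 + r$
$s = 20$ ($s = \left(-1 - 5\right) \left(-4\right) - 4 = \left(-6\right) \left(-4\right) - 4 = 24 - 4 = 20$)
$u{\left(D \right)} = 12 + D$ ($u{\left(D \right)} = D + 12 = 12 + D$)
$w{\left(o,x \right)} = 32 x$ ($w{\left(o,x \right)} = \left(12 + 20\right) x = 32 x$)
$\frac{w{\left(966 + 30,-3 + 9 \cdot 22 \right)}}{-5855965} = \frac{32 \left(-3 + 9 \cdot 22\right)}{-5855965} = 32 \left(-3 + 198\right) \left(- \frac{1}{5855965}\right) = 32 \cdot 195 \left(- \frac{1}{5855965}\right) = 6240 \left(- \frac{1}{5855965}\right) = - \frac{1248}{1171193}$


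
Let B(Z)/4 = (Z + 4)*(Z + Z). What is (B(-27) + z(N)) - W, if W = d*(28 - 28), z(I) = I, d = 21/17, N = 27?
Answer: 4995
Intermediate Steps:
d = 21/17 (d = 21*(1/17) = 21/17 ≈ 1.2353)
B(Z) = 8*Z*(4 + Z) (B(Z) = 4*((Z + 4)*(Z + Z)) = 4*((4 + Z)*(2*Z)) = 4*(2*Z*(4 + Z)) = 8*Z*(4 + Z))
W = 0 (W = 21*(28 - 28)/17 = (21/17)*0 = 0)
(B(-27) + z(N)) - W = (8*(-27)*(4 - 27) + 27) - 1*0 = (8*(-27)*(-23) + 27) + 0 = (4968 + 27) + 0 = 4995 + 0 = 4995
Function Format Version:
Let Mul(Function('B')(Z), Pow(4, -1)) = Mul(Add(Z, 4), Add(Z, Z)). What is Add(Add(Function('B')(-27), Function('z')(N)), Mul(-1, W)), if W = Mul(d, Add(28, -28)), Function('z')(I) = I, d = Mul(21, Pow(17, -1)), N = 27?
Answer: 4995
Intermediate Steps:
d = Rational(21, 17) (d = Mul(21, Rational(1, 17)) = Rational(21, 17) ≈ 1.2353)
Function('B')(Z) = Mul(8, Z, Add(4, Z)) (Function('B')(Z) = Mul(4, Mul(Add(Z, 4), Add(Z, Z))) = Mul(4, Mul(Add(4, Z), Mul(2, Z))) = Mul(4, Mul(2, Z, Add(4, Z))) = Mul(8, Z, Add(4, Z)))
W = 0 (W = Mul(Rational(21, 17), Add(28, -28)) = Mul(Rational(21, 17), 0) = 0)
Add(Add(Function('B')(-27), Function('z')(N)), Mul(-1, W)) = Add(Add(Mul(8, -27, Add(4, -27)), 27), Mul(-1, 0)) = Add(Add(Mul(8, -27, -23), 27), 0) = Add(Add(4968, 27), 0) = Add(4995, 0) = 4995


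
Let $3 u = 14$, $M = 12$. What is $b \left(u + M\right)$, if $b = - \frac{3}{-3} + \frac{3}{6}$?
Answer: $25$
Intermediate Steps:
$b = \frac{3}{2}$ ($b = \left(-3\right) \left(- \frac{1}{3}\right) + 3 \cdot \frac{1}{6} = 1 + \frac{1}{2} = \frac{3}{2} \approx 1.5$)
$u = \frac{14}{3}$ ($u = \frac{1}{3} \cdot 14 = \frac{14}{3} \approx 4.6667$)
$b \left(u + M\right) = \frac{3 \left(\frac{14}{3} + 12\right)}{2} = \frac{3}{2} \cdot \frac{50}{3} = 25$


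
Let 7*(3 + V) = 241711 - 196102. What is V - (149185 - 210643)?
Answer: 475794/7 ≈ 67971.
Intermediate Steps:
V = 45588/7 (V = -3 + (241711 - 196102)/7 = -3 + (⅐)*45609 = -3 + 45609/7 = 45588/7 ≈ 6512.6)
V - (149185 - 210643) = 45588/7 - (149185 - 210643) = 45588/7 - 1*(-61458) = 45588/7 + 61458 = 475794/7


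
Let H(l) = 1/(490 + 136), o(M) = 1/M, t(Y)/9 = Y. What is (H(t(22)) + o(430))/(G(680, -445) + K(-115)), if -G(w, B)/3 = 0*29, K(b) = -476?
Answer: -66/8008105 ≈ -8.2417e-6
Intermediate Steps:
t(Y) = 9*Y
G(w, B) = 0 (G(w, B) = -0*29 = -3*0 = 0)
H(l) = 1/626
(H(t(22)) + o(430))/(G(680, -445) + K(-115)) = (1/626 + 1/430)/(0 - 476) = (1/626 + 1/430)/(-476) = (264/67295)*(-1/476) = -66/8008105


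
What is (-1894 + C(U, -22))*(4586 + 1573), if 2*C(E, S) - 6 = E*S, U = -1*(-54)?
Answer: -15305115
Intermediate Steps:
U = 54
C(E, S) = 3 + E*S/2 (C(E, S) = 3 + (E*S)/2 = 3 + E*S/2)
(-1894 + C(U, -22))*(4586 + 1573) = (-1894 + (3 + (½)*54*(-22)))*(4586 + 1573) = (-1894 + (3 - 594))*6159 = (-1894 - 591)*6159 = -2485*6159 = -15305115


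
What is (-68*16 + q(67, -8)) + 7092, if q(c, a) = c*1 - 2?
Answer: 6069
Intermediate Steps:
q(c, a) = -2 + c (q(c, a) = c - 2 = -2 + c)
(-68*16 + q(67, -8)) + 7092 = (-68*16 + (-2 + 67)) + 7092 = (-1088 + 65) + 7092 = -1023 + 7092 = 6069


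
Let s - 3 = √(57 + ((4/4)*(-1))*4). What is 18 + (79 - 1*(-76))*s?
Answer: 483 + 155*√53 ≈ 1611.4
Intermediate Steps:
s = 3 + √53 (s = 3 + √(57 + ((4/4)*(-1))*4) = 3 + √(57 + ((4*(¼))*(-1))*4) = 3 + √(57 + (1*(-1))*4) = 3 + √(57 - 1*4) = 3 + √(57 - 4) = 3 + √53 ≈ 10.280)
18 + (79 - 1*(-76))*s = 18 + (79 - 1*(-76))*(3 + √53) = 18 + (79 + 76)*(3 + √53) = 18 + 155*(3 + √53) = 18 + (465 + 155*√53) = 483 + 155*√53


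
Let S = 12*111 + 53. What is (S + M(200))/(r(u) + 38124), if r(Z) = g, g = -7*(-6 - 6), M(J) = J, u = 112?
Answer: 1585/38208 ≈ 0.041483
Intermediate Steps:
S = 1385 (S = 1332 + 53 = 1385)
g = 84 (g = -7*(-12) = 84)
r(Z) = 84
(S + M(200))/(r(u) + 38124) = (1385 + 200)/(84 + 38124) = 1585/38208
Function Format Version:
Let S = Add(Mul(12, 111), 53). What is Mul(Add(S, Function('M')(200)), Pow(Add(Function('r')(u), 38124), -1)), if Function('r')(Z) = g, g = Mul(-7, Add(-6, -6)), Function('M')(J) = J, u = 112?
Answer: Rational(1585, 38208) ≈ 0.041483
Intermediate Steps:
S = 1385 (S = Add(1332, 53) = 1385)
g = 84 (g = Mul(-7, -12) = 84)
Function('r')(Z) = 84
Mul(Add(S, Function('M')(200)), Pow(Add(Function('r')(u), 38124), -1)) = Mul(Add(1385, 200), Pow(Add(84, 38124), -1)) = Mul(1585, Pow(38208, -1)) = Mul(1585, Rational(1, 38208)) = Rational(1585, 38208)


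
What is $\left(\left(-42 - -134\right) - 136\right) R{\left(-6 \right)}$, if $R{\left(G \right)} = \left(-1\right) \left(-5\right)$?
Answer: $-220$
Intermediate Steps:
$R{\left(G \right)} = 5$
$\left(\left(-42 - -134\right) - 136\right) R{\left(-6 \right)} = \left(\left(-42 - -134\right) - 136\right) 5 = \left(\left(-42 + 134\right) - 136\right) 5 = \left(92 - 136\right) 5 = \left(-44\right) 5 = -220$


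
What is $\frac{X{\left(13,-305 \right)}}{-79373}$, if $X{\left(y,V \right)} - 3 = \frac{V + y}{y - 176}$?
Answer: $- \frac{781}{12937799} \approx -6.0366 \cdot 10^{-5}$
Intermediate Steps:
$X{\left(y,V \right)} = 3 + \frac{V + y}{-176 + y}$ ($X{\left(y,V \right)} = 3 + \frac{V + y}{y - 176} = 3 + \frac{V + y}{-176 + y}$)
$\frac{X{\left(13,-305 \right)}}{-79373} = \frac{\frac{1}{-176 + 13} \left(-528 - 305 + 4 \cdot 13\right)}{-79373} = \frac{-528 - 305 + 52}{-163} \left(- \frac{1}{79373}\right) = \left(- \frac{1}{163}\right) \left(-781\right) \left(- \frac{1}{79373}\right) = \frac{781}{163} \left(- \frac{1}{79373}\right) = - \frac{781}{12937799}$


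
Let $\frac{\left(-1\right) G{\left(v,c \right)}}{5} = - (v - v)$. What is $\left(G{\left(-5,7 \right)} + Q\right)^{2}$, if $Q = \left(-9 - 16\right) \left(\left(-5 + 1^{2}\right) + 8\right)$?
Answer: $10000$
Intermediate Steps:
$G{\left(v,c \right)} = 0$ ($G{\left(v,c \right)} = - 5 \left(- (v - v)\right) = - 5 \left(\left(-1\right) 0\right) = \left(-5\right) 0 = 0$)
$Q = -100$ ($Q = - 25 \left(\left(-5 + 1\right) + 8\right) = - 25 \left(-4 + 8\right) = \left(-25\right) 4 = -100$)
$\left(G{\left(-5,7 \right)} + Q\right)^{2} = \left(0 - 100\right)^{2} = \left(-100\right)^{2} = 10000$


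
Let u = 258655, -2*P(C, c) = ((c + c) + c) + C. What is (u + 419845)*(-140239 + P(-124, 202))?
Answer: -95315680000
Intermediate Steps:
P(C, c) = -3*c/2 - C/2 (P(C, c) = -(((c + c) + c) + C)/2 = -((2*c + c) + C)/2 = -(3*c + C)/2 = -(C + 3*c)/2 = -3*c/2 - C/2)
(u + 419845)*(-140239 + P(-124, 202)) = (258655 + 419845)*(-140239 + (-3/2*202 - ½*(-124))) = 678500*(-140239 + (-303 + 62)) = 678500*(-140239 - 241) = 678500*(-140480) = -95315680000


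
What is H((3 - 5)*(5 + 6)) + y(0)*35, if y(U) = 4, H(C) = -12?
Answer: 128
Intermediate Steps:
H((3 - 5)*(5 + 6)) + y(0)*35 = -12 + 4*35 = -12 + 140 = 128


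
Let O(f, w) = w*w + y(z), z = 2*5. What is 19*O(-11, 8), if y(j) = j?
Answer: 1406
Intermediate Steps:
z = 10
O(f, w) = 10 + w**2 (O(f, w) = w*w + 10 = w**2 + 10 = 10 + w**2)
19*O(-11, 8) = 19*(10 + 8**2) = 19*(10 + 64) = 19*74 = 1406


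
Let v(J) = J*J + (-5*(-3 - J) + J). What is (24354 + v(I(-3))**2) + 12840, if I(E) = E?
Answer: 37230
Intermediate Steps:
v(J) = 15 + J**2 + 6*J (v(J) = J**2 + ((15 + 5*J) + J) = J**2 + (15 + 6*J) = 15 + J**2 + 6*J)
(24354 + v(I(-3))**2) + 12840 = (24354 + (15 + (-3)**2 + 6*(-3))**2) + 12840 = (24354 + (15 + 9 - 18)**2) + 12840 = (24354 + 6**2) + 12840 = (24354 + 36) + 12840 = 24390 + 12840 = 37230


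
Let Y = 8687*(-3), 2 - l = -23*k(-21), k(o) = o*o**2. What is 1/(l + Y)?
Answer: -1/239062 ≈ -4.1830e-6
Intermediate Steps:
k(o) = o**3
l = -213001 (l = 2 - (-23)*(-21)**3 = 2 - (-23)*(-9261) = 2 - 1*213003 = 2 - 213003 = -213001)
Y = -26061
1/(l + Y) = 1/(-213001 - 26061) = 1/(-239062) = -1/239062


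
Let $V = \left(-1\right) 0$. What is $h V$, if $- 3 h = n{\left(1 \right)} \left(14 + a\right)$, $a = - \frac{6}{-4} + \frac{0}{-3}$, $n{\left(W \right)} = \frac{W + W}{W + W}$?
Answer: $0$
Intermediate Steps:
$n{\left(W \right)} = 1$ ($n{\left(W \right)} = \frac{2 W}{2 W} = 2 W \frac{1}{2 W} = 1$)
$a = \frac{3}{2}$ ($a = \left(-6\right) \left(- \frac{1}{4}\right) + 0 \left(- \frac{1}{3}\right) = \frac{3}{2} + 0 = \frac{3}{2} \approx 1.5$)
$h = - \frac{31}{6}$ ($h = - \frac{1 \left(14 + \frac{3}{2}\right)}{3} = - \frac{1 \cdot \frac{31}{2}}{3} = \left(- \frac{1}{3}\right) \frac{31}{2} = - \frac{31}{6} \approx -5.1667$)
$V = 0$
$h V = \left(- \frac{31}{6}\right) 0 = 0$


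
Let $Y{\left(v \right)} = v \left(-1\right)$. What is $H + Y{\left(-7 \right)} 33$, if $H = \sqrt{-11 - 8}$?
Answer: $231 + i \sqrt{19} \approx 231.0 + 4.3589 i$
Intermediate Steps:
$H = i \sqrt{19}$ ($H = \sqrt{-19} = i \sqrt{19} \approx 4.3589 i$)
$Y{\left(v \right)} = - v$
$H + Y{\left(-7 \right)} 33 = i \sqrt{19} + \left(-1\right) \left(-7\right) 33 = i \sqrt{19} + 7 \cdot 33 = i \sqrt{19} + 231 = 231 + i \sqrt{19}$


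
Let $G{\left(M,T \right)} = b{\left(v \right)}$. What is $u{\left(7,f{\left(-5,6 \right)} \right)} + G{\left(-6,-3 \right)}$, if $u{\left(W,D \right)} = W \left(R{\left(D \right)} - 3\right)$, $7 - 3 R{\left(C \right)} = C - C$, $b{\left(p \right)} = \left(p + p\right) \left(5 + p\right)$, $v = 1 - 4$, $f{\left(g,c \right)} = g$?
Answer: $- \frac{50}{3} \approx -16.667$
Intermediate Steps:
$v = -3$ ($v = 1 - 4 = -3$)
$b{\left(p \right)} = 2 p \left(5 + p\right)$
$R{\left(C \right)} = \frac{7}{3}$ ($R{\left(C \right)} = \frac{7}{3} - \frac{C - C}{3} = \frac{7}{3} - 0 = \frac{7}{3} + 0 = \frac{7}{3}$)
$G{\left(M,T \right)} = -12$ ($G{\left(M,T \right)} = 2 \left(-3\right) \left(5 - 3\right) = 2 \left(-3\right) 2 = -12$)
$u{\left(W,D \right)} = - \frac{2 W}{3}$ ($u{\left(W,D \right)} = W \left(\frac{7}{3} - 3\right) = W \left(- \frac{2}{3}\right) = - \frac{2 W}{3}$)
$u{\left(7,f{\left(-5,6 \right)} \right)} + G{\left(-6,-3 \right)} = \left(- \frac{2}{3}\right) 7 - 12 = - \frac{14}{3} - 12 = - \frac{50}{3}$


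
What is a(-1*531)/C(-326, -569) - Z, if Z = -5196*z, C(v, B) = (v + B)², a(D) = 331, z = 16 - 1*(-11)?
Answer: 112377399631/801025 ≈ 1.4029e+5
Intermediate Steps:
z = 27 (z = 16 + 11 = 27)
C(v, B) = (B + v)²
Z = -140292 (Z = -5196*27 = -140292)
a(-1*531)/C(-326, -569) - Z = 331/((-569 - 326)²) - 1*(-140292) = 331/((-895)²) + 140292 = 331/801025 + 140292 = 112377399631/801025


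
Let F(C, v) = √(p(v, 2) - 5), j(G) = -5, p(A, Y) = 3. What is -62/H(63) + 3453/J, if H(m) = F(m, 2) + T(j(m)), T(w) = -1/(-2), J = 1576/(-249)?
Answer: (-1719594*√2 + 1055221*I)/(1576*(-I + 2*√2)) ≈ -559.33 + 38.969*I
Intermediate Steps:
J = -1576/249 (J = 1576*(-1/249) = -1576/249 ≈ -6.3293)
F(C, v) = I*√2 (F(C, v) = √(3 - 5) = √(-2) = I*√2)
T(w) = ½ (T(w) = -1*(-½) = ½)
H(m) = ½ + I*√2 (H(m) = I*√2 + ½ = ½ + I*√2)
-62/H(63) + 3453/J = -62/(½ + I*√2) + 3453/(-1576/249) = -62/(½ + I*√2) + 3453*(-249/1576) = -62/(½ + I*√2) - 859797/1576 = -859797/1576 - 62/(½ + I*√2)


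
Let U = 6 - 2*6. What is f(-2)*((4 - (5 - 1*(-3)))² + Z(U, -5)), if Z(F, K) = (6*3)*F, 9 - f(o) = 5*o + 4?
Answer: -1380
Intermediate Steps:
U = -6 (U = 6 - 12 = -6)
f(o) = 5 - 5*o (f(o) = 9 - (5*o + 4) = 9 - (4 + 5*o) = 9 + (-4 - 5*o) = 5 - 5*o)
Z(F, K) = 18*F
f(-2)*((4 - (5 - 1*(-3)))² + Z(U, -5)) = (5 - 5*(-2))*((4 - (5 - 1*(-3)))² + 18*(-6)) = (5 + 10)*((4 - (5 + 3))² - 108) = 15*((4 - 1*8)² - 108) = 15*((4 - 8)² - 108) = 15*((-4)² - 108) = 15*(16 - 108) = 15*(-92) = -1380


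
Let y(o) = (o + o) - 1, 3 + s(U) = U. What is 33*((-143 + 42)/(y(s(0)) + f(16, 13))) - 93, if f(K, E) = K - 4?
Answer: -3798/5 ≈ -759.60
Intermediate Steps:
f(K, E) = -4 + K
s(U) = -3 + U
y(o) = -1 + 2*o (y(o) = 2*o - 1 = -1 + 2*o)
33*((-143 + 42)/(y(s(0)) + f(16, 13))) - 93 = 33*((-143 + 42)/((-1 + 2*(-3 + 0)) + (-4 + 16))) - 93 = 33*(-101/((-1 + 2*(-3)) + 12)) - 93 = 33*(-101/((-1 - 6) + 12)) - 93 = 33*(-101/(-7 + 12)) - 93 = 33*(-101/5) - 93 = -3333/5 - 93 = -3798/5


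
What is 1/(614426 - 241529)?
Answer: 1/372897 ≈ 2.6817e-6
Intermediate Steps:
1/(614426 - 241529) = 1/372897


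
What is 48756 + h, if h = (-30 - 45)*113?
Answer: 40281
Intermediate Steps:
h = -8475 (h = -75*113 = -8475)
48756 + h = 48756 - 8475 = 40281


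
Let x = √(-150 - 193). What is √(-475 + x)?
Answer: √(-475 + 7*I*√7) ≈ 0.4248 + 21.799*I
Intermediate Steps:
x = 7*I*√7 (x = √(-343) = 7*I*√7 ≈ 18.52*I)
√(-475 + x) = √(-475 + 7*I*√7)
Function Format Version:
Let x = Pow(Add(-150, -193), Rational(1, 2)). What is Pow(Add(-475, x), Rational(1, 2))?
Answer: Pow(Add(-475, Mul(7, I, Pow(7, Rational(1, 2)))), Rational(1, 2)) ≈ Add(0.4248, Mul(21.799, I))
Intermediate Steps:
x = Mul(7, I, Pow(7, Rational(1, 2))) (x = Pow(-343, Rational(1, 2)) = Mul(7, I, Pow(7, Rational(1, 2))) ≈ Mul(18.520, I))
Pow(Add(-475, x), Rational(1, 2)) = Pow(Add(-475, Mul(7, I, Pow(7, Rational(1, 2)))), Rational(1, 2))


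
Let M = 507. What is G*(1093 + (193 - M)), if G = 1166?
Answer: 908314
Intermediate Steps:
G*(1093 + (193 - M)) = 1166*(1093 + (193 - 1*507)) = 1166*(1093 + (193 - 507)) = 1166*(1093 - 314) = 1166*779 = 908314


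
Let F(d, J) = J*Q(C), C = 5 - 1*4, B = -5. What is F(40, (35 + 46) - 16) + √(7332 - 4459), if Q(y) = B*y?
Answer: -325 + 13*√17 ≈ -271.40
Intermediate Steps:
C = 1 (C = 5 - 4 = 1)
Q(y) = -5*y
F(d, J) = -5*J (F(d, J) = J*(-5*1) = J*(-5) = -5*J)
F(40, (35 + 46) - 16) + √(7332 - 4459) = -5*((35 + 46) - 16) + √(7332 - 4459) = -5*(81 - 16) + √2873 = -5*65 + 13*√17 = -325 + 13*√17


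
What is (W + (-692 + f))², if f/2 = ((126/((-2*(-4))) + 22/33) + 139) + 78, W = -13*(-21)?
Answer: 82369/36 ≈ 2288.0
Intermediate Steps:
W = 273
f = 2801/6 (f = 2*(((126/((-2*(-4))) + 22/33) + 139) + 78) = 2*(((126/8 + 22*(1/33)) + 139) + 78) = 2*(((126*(⅛) + ⅔) + 139) + 78) = 2*(((63/4 + ⅔) + 139) + 78) = 2*((197/12 + 139) + 78) = 2*(1865/12 + 78) = 2*(2801/12) = 2801/6 ≈ 466.83)
(W + (-692 + f))² = (273 + (-692 + 2801/6))² = (273 - 1351/6)² = (287/6)² = 82369/36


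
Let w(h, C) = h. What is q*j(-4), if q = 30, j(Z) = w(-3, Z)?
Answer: -90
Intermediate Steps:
j(Z) = -3
q*j(-4) = 30*(-3) = -90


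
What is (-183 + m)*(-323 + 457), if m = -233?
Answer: -55744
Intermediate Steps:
(-183 + m)*(-323 + 457) = (-183 - 233)*(-323 + 457) = -416*134 = -55744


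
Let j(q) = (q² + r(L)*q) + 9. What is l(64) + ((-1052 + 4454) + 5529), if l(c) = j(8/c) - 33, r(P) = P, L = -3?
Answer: 570025/64 ≈ 8906.6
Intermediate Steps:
j(q) = 9 + q² - 3*q (j(q) = (q² - 3*q) + 9 = 9 + q² - 3*q)
l(c) = -24 - 24/c + 64/c² (l(c) = (9 + (8/c)² - 24/c) - 33 = (9 + 64/c² - 24/c) - 33 = (9 - 24/c + 64/c²) - 33 = -24 - 24/c + 64/c²)
l(64) + ((-1052 + 4454) + 5529) = (-24 - 24/64 + 64/64²) + ((-1052 + 4454) + 5529) = (-24 - 24*1/64 + 64*(1/4096)) + (3402 + 5529) = (-24 - 3/8 + 1/64) + 8931 = -1559/64 + 8931 = 570025/64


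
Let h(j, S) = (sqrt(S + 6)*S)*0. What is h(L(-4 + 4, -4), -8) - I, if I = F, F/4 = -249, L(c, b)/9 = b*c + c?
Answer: 996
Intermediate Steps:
L(c, b) = 9*c + 9*b*c (L(c, b) = 9*(b*c + c) = 9*(c + b*c) = 9*c + 9*b*c)
F = -996 (F = 4*(-249) = -996)
h(j, S) = 0 (h(j, S) = (sqrt(6 + S)*S)*0 = (S*sqrt(6 + S))*0 = 0)
I = -996
h(L(-4 + 4, -4), -8) - I = 0 - 1*(-996) = 0 + 996 = 996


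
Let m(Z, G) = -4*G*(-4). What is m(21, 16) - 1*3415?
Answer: -3159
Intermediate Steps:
m(Z, G) = 16*G
m(21, 16) - 1*3415 = 16*16 - 1*3415 = 256 - 3415 = -3159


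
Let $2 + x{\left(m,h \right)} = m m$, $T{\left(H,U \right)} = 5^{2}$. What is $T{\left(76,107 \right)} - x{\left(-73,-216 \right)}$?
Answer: $-5302$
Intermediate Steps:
$T{\left(H,U \right)} = 25$
$x{\left(m,h \right)} = -2 + m^{2}$ ($x{\left(m,h \right)} = -2 + m m = -2 + m^{2}$)
$T{\left(76,107 \right)} - x{\left(-73,-216 \right)} = 25 - \left(-2 + \left(-73\right)^{2}\right) = 25 - \left(-2 + 5329\right) = 25 - 5327 = -5302$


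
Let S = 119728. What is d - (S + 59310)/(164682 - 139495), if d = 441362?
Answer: 11116405656/25187 ≈ 4.4136e+5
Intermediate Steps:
d - (S + 59310)/(164682 - 139495) = 441362 - (119728 + 59310)/(164682 - 139495) = 441362 - 179038/25187 = 11116405656/25187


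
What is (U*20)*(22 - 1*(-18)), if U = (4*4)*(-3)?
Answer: -38400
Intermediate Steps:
U = -48 (U = 16*(-3) = -48)
(U*20)*(22 - 1*(-18)) = (-48*20)*(22 - 1*(-18)) = -960*(22 + 18) = -960*40 = -38400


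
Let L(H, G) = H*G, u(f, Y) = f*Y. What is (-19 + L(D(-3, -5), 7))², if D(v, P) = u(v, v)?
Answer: 1936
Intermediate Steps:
u(f, Y) = Y*f
D(v, P) = v² (D(v, P) = v*v = v²)
L(H, G) = G*H
(-19 + L(D(-3, -5), 7))² = (-19 + 7*(-3)²)² = (-19 + 7*9)² = (-19 + 63)² = 44² = 1936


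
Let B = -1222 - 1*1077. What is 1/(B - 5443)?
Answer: -1/7742 ≈ -0.00012917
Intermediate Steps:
B = -2299 (B = -1222 - 1077 = -2299)
1/(B - 5443) = 1/(-2299 - 5443) = 1/(-7742) = -1/7742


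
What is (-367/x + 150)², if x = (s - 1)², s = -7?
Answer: 85248289/4096 ≈ 20813.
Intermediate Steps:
x = 64 (x = (-7 - 1)² = (-8)² = 64)
(-367/x + 150)² = (-367/64 + 150)² = (9233/64)² = 85248289/4096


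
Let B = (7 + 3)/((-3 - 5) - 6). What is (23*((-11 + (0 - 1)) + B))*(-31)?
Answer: 63457/7 ≈ 9065.3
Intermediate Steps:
B = -5/7 (B = 10/(-8 - 6) = 10/(-14) = 10*(-1/14) = -5/7 ≈ -0.71429)
(23*((-11 + (0 - 1)) + B))*(-31) = (23*((-11 + (0 - 1)) - 5/7))*(-31) = (23*((-11 - 1) - 5/7))*(-31) = (23*(-12 - 5/7))*(-31) = (23*(-89/7))*(-31) = -2047/7*(-31) = 63457/7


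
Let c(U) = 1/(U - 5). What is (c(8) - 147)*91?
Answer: -40040/3 ≈ -13347.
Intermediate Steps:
c(U) = 1/(-5 + U)
(c(8) - 147)*91 = (1/(-5 + 8) - 147)*91 = (1/3 - 147)*91 = -440/3*91 = -40040/3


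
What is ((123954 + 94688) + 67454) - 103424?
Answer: 182672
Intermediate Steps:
((123954 + 94688) + 67454) - 103424 = (218642 + 67454) - 103424 = 286096 - 103424 = 182672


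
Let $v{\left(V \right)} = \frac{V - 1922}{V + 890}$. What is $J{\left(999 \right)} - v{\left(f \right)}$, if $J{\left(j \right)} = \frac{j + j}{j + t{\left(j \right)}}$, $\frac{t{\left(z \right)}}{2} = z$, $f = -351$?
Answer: $\frac{7897}{1617} \approx 4.8837$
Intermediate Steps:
$t{\left(z \right)} = 2 z$
$v{\left(V \right)} = \frac{-1922 + V}{890 + V}$
$J{\left(j \right)} = \frac{2}{3}$ ($J{\left(j \right)} = \frac{j + j}{j + 2 j} = \frac{2 j}{3 j} = 2 j \frac{1}{3 j} = \frac{2}{3}$)
$J{\left(999 \right)} - v{\left(f \right)} = \frac{2}{3} - \frac{-1922 - 351}{890 - 351} = \frac{2}{3} - \frac{1}{539} \left(-2273\right) = \frac{2}{3} - - \frac{2273}{539} = \frac{2}{3} + \frac{2273}{539} = \frac{7897}{1617}$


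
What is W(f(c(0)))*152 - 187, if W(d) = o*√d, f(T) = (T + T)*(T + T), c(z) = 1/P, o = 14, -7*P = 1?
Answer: 29605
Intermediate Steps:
P = -⅐ (P = -⅐*1 = -⅐ ≈ -0.14286)
c(z) = -7 (c(z) = 1/(-⅐) = -7)
f(T) = 4*T² (f(T) = (2*T)*(2*T) = 4*T²)
W(d) = 14*√d
W(f(c(0)))*152 - 187 = (14*√(4*(-7)²))*152 - 187 = (14*√(4*49))*152 - 187 = (14*√196)*152 - 187 = (14*14)*152 - 187 = 196*152 - 187 = 29792 - 187 = 29605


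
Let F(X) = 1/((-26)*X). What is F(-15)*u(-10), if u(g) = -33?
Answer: -11/130 ≈ -0.084615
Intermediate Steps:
F(X) = -1/(26*X)
F(-15)*u(-10) = -1/26/(-15)*(-33) = -1/26*(-1/15)*(-33) = (1/390)*(-33) = -11/130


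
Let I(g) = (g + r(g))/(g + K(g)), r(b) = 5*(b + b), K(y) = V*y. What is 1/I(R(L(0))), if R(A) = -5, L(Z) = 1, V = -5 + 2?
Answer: -2/11 ≈ -0.18182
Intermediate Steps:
V = -3
K(y) = -3*y
r(b) = 10*b (r(b) = 5*(2*b) = 10*b)
I(g) = -11/2 (I(g) = (g + 10*g)/(g - 3*g) = (11*g)/((-2*g)) = (11*g)*(-1/(2*g)) = -11/2)
1/I(R(L(0))) = 1/(-11/2) = -2/11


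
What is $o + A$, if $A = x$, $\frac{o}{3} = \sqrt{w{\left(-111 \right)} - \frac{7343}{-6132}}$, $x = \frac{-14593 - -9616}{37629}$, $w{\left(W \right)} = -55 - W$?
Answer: $- \frac{553}{4181} + \frac{\sqrt{10972995}}{146} \approx 22.556$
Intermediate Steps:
$x = - \frac{553}{4181}$ ($x = \left(-14593 + 9616\right) \frac{1}{37629} = \left(-4977\right) \frac{1}{37629} = - \frac{553}{4181} \approx -0.13227$)
$o = \frac{\sqrt{10972995}}{146}$ ($o = 3 \sqrt{\left(-55 - -111\right) - \frac{7343}{-6132}} = 3 \sqrt{\left(-55 + 111\right) - - \frac{1049}{876}} = 3 \sqrt{56 + \frac{1049}{876}} = 3 \sqrt{\frac{50105}{876}} = 3 \frac{\sqrt{10972995}}{438} = \frac{\sqrt{10972995}}{146} \approx 22.689$)
$A = - \frac{553}{4181} \approx -0.13227$
$o + A = \frac{\sqrt{10972995}}{146} - \frac{553}{4181} = - \frac{553}{4181} + \frac{\sqrt{10972995}}{146}$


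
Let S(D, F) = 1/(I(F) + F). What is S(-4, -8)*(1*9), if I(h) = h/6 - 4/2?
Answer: -27/34 ≈ -0.79412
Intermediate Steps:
I(h) = -2 + h/6 (I(h) = h*(⅙) - 4*½ = h/6 - 2 = -2 + h/6)
S(D, F) = 1/(-2 + 7*F/6) (S(D, F) = 1/((-2 + F/6) + F) = 1/(-2 + 7*F/6))
S(-4, -8)*(1*9) = (6/(-12 + 7*(-8)))*(1*9) = (6/(-12 - 56))*9 = (6/(-68))*9 = (6*(-1/68))*9 = -3/34*9 = -27/34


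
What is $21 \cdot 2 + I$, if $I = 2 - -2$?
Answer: $46$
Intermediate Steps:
$I = 4$ ($I = 2 + 2 = 4$)
$21 \cdot 2 + I = 21 \cdot 2 + 4 = 42 + 4 = 46$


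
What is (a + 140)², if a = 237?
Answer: 142129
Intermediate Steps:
(a + 140)² = (237 + 140)² = 377² = 142129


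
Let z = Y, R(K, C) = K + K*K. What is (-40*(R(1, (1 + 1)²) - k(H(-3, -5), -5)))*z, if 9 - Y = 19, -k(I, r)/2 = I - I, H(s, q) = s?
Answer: 800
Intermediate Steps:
k(I, r) = 0 (k(I, r) = -2*(I - I) = -2*0 = 0)
Y = -10 (Y = 9 - 1*19 = 9 - 19 = -10)
R(K, C) = K + K²
z = -10
(-40*(R(1, (1 + 1)²) - k(H(-3, -5), -5)))*z = -40*(1*(1 + 1) - 1*0)*(-10) = -40*(1*2 + 0)*(-10) = -40*(2 + 0)*(-10) = -40*2*(-10) = -80*(-10) = 800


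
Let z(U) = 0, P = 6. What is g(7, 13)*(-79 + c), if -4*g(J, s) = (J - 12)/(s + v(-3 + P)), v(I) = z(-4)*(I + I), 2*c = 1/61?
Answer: -48185/6344 ≈ -7.5954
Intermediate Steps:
c = 1/122 (c = (½)/61 = (½)*(1/61) = 1/122 ≈ 0.0081967)
v(I) = 0 (v(I) = 0*(I + I) = 0*(2*I) = 0)
g(J, s) = -(-12 + J)/(4*s) (g(J, s) = -(J - 12)/(4*(s + 0)) = -(-12 + J)/(4*s))
g(7, 13)*(-79 + c) = ((¼)*(12 - 1*7)/13)*(-79 + 1/122) = ((¼)*(1/13)*(12 - 7))*(-9637/122) = ((¼)*(1/13)*5)*(-9637/122) = (5/52)*(-9637/122) = -48185/6344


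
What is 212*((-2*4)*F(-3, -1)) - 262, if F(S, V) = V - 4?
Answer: 8218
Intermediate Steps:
F(S, V) = -4 + V
212*((-2*4)*F(-3, -1)) - 262 = 212*((-2*4)*(-4 - 1)) - 262 = 212*(-8*(-5)) - 262 = 212*40 - 262 = 8480 - 262 = 8218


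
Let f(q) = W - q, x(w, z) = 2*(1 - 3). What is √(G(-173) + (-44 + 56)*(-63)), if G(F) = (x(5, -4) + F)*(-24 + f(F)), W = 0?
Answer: I*√27129 ≈ 164.71*I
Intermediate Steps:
x(w, z) = -4 (x(w, z) = 2*(-2) = -4)
f(q) = -q (f(q) = 0 - q = -q)
G(F) = (-24 - F)*(-4 + F) (G(F) = (-4 + F)*(-24 - F) = (-24 - F)*(-4 + F))
√(G(-173) + (-44 + 56)*(-63)) = √((96 - 1*(-173)² - 20*(-173)) + (-44 + 56)*(-63)) = √((96 - 1*29929 + 3460) + 12*(-63)) = √((96 - 29929 + 3460) - 756) = √(-26373 - 756) = √(-27129) = I*√27129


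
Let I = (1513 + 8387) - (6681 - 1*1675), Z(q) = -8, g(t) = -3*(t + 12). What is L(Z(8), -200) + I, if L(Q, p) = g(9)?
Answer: 4831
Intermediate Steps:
g(t) = -36 - 3*t (g(t) = -3*(12 + t) = -36 - 3*t)
L(Q, p) = -63 (L(Q, p) = -36 - 3*9 = -36 - 27 = -63)
I = 4894 (I = 9900 - (6681 - 1675) = 9900 - 1*5006 = 9900 - 5006 = 4894)
L(Z(8), -200) + I = -63 + 4894 = 4831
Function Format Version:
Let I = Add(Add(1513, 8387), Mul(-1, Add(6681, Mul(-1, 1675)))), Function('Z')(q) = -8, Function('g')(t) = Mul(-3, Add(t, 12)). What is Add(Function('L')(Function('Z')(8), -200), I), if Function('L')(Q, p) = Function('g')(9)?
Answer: 4831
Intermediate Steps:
Function('g')(t) = Add(-36, Mul(-3, t)) (Function('g')(t) = Mul(-3, Add(12, t)) = Add(-36, Mul(-3, t)))
Function('L')(Q, p) = -63 (Function('L')(Q, p) = Add(-36, Mul(-3, 9)) = Add(-36, -27) = -63)
I = 4894 (I = Add(9900, Mul(-1, Add(6681, -1675))) = Add(9900, Mul(-1, 5006)) = Add(9900, -5006) = 4894)
Add(Function('L')(Function('Z')(8), -200), I) = Add(-63, 4894) = 4831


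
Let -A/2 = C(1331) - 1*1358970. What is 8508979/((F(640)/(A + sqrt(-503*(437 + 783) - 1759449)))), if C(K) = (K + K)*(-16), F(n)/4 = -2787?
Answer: -5962930812599/2787 - 8508979*I*sqrt(2373109)/11148 ≈ -2.1396e+9 - 1.1758e+6*I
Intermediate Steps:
F(n) = -11148 (F(n) = 4*(-2787) = -11148)
C(K) = -32*K (C(K) = (2*K)*(-16) = -32*K)
A = 2803124 (A = -2*(-32*1331 - 1*1358970) = -2*(-42592 - 1358970) = -2*(-1401562) = 2803124)
8508979/((F(640)/(A + sqrt(-503*(437 + 783) - 1759449)))) = 8508979/((-11148/(2803124 + sqrt(-503*(437 + 783) - 1759449)))) = 8508979/((-11148/(2803124 + sqrt(-503*1220 - 1759449)))) = 8508979/((-11148/(2803124 + sqrt(-613660 - 1759449)))) = 8508979/((-11148/(2803124 + sqrt(-2373109)))) = 8508979/((-11148/(2803124 + I*sqrt(2373109)))) = 8508979*(-700781/2787 - I*sqrt(2373109)/11148) = -5962930812599/2787 - 8508979*I*sqrt(2373109)/11148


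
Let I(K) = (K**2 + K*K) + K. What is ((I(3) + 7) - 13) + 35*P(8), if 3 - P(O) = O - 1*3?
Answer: -55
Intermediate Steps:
P(O) = 6 - O (P(O) = 3 - (O - 1*3) = 3 - (O - 3) = 3 - (-3 + O) = 3 + (3 - O) = 6 - O)
I(K) = K + 2*K**2 (I(K) = (K**2 + K**2) + K = 2*K**2 + K = K + 2*K**2)
((I(3) + 7) - 13) + 35*P(8) = ((3*(1 + 2*3) + 7) - 13) + 35*(6 - 1*8) = ((3*(1 + 6) + 7) - 13) + 35*(6 - 8) = ((3*7 + 7) - 13) + 35*(-2) = ((21 + 7) - 13) - 70 = (28 - 13) - 70 = 15 - 70 = -55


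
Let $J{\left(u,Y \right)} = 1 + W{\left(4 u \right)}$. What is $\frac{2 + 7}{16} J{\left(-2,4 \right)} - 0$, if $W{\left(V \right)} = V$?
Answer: $- \frac{63}{16} \approx -3.9375$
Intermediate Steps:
$J{\left(u,Y \right)} = 1 + 4 u$
$\frac{2 + 7}{16} J{\left(-2,4 \right)} - 0 = \frac{2 + 7}{16} \left(1 + 4 \left(-2\right)\right) - 0 = 9 \cdot \frac{1}{16} \left(1 - 8\right) + 0 = \frac{9}{16} \left(-7\right) + 0 = - \frac{63}{16} + 0 = - \frac{63}{16}$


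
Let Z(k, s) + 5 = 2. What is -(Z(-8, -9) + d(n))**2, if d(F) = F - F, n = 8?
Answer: -9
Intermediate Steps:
Z(k, s) = -3 (Z(k, s) = -5 + 2 = -3)
d(F) = 0
-(Z(-8, -9) + d(n))**2 = -(-3 + 0)**2 = -1*(-3)**2 = -1*9 = -9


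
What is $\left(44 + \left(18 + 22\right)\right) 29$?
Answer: $2436$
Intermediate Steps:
$\left(44 + \left(18 + 22\right)\right) 29 = \left(44 + 40\right) 29 = 84 \cdot 29 = 2436$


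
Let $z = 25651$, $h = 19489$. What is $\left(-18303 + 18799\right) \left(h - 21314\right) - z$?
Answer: $-930851$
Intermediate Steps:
$\left(-18303 + 18799\right) \left(h - 21314\right) - z = \left(-18303 + 18799\right) \left(19489 - 21314\right) - 25651 = 496 \left(-1825\right) - 25651 = -905200 - 25651 = -930851$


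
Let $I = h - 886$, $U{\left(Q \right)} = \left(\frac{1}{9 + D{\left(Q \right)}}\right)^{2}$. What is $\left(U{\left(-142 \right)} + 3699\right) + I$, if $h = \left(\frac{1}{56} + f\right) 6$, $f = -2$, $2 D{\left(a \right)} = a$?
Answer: $\frac{37686099}{13454} \approx 2801.1$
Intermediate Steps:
$D{\left(a \right)} = \frac{a}{2}$
$h = - \frac{333}{28}$ ($h = \left(\frac{1}{56} - 2\right) 6 = \left(- \frac{111}{56}\right) 6 = - \frac{333}{28} \approx -11.893$)
$U{\left(Q \right)} = \frac{1}{\left(9 + \frac{Q}{2}\right)^{2}}$ ($U{\left(Q \right)} = \left(\frac{1}{9 + \frac{Q}{2}}\right)^{2} = \frac{1}{\left(9 + \frac{Q}{2}\right)^{2}}$)
$I = - \frac{25141}{28}$ ($I = - \frac{333}{28} - 886 = - \frac{25141}{28} \approx -897.89$)
$\left(U{\left(-142 \right)} + 3699\right) + I = \left(\frac{4}{\left(18 - 142\right)^{2}} + 3699\right) - \frac{25141}{28} = \left(\frac{4}{15376} + 3699\right) - \frac{25141}{28} = \left(4 \cdot \frac{1}{15376} + 3699\right) - \frac{25141}{28} = \left(\frac{1}{3844} + 3699\right) - \frac{25141}{28} = \frac{14218957}{3844} - \frac{25141}{28} = \frac{37686099}{13454}$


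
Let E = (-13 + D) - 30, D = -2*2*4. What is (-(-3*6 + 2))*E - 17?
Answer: -961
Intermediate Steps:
D = -16 (D = -4*4 = -16)
E = -59 (E = (-13 - 16) - 30 = -29 - 30 = -59)
(-(-3*6 + 2))*E - 17 = -(-3*6 + 2)*(-59) - 17 = -(-18 + 2)*(-59) - 17 = -1*(-16)*(-59) - 17 = 16*(-59) - 17 = -944 - 17 = -961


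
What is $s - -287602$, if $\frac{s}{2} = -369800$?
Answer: $-451998$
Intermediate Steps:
$s = -739600$ ($s = 2 \left(-369800\right) = -739600$)
$s - -287602 = -739600 - -287602 = -739600 + 287602 = -451998$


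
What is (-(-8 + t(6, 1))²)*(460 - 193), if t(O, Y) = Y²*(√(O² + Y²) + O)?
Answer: -10947 + 1068*√37 ≈ -4450.6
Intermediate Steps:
t(O, Y) = Y²*(O + √(O² + Y²))
(-(-8 + t(6, 1))²)*(460 - 193) = (-(-8 + 1²*(6 + √(6² + 1²)))²)*(460 - 193) = -(-8 + 1*(6 + √(36 + 1)))²*267 = -(-8 + 1*(6 + √37))²*267 = -(-8 + (6 + √37))²*267 = -(-2 + √37)²*267 = -267*(-2 + √37)²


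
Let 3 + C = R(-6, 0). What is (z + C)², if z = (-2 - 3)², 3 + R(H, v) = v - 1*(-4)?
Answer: 529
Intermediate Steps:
R(H, v) = 1 + v (R(H, v) = -3 + (v - 1*(-4)) = -3 + (v + 4) = -3 + (4 + v) = 1 + v)
C = -2 (C = -3 + (1 + 0) = -3 + 1 = -2)
z = 25 (z = (-5)² = 25)
(z + C)² = (25 - 2)² = 23² = 529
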